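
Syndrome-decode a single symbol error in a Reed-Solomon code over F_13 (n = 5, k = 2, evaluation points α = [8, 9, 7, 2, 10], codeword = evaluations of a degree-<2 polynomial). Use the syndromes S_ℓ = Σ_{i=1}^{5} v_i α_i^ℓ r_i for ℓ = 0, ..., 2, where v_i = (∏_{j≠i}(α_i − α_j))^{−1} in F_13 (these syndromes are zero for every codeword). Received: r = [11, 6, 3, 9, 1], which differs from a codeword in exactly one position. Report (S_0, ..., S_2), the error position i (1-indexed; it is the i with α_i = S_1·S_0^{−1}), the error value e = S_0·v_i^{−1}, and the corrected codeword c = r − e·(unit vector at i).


S = (11, 9, 5), error at position 4, error magnitude e = 7, c = [11, 6, 3, 2, 1].

Step 1: column multipliers v_i = (∏_{j≠i}(α_i − α_j))^{−1} mod 13.
  i = 1 (α = 8): (8−9)(8−7)(8−2)(8−10) = (−1)·1·6·(−2) = 12 ≡ 12, so v_1 = 12^{−1} = 12 (mod 13).
  i = 2 (α = 9): (9−8)(9−7)(9−2)(9−10) = 1·2·7·(−1) = −14 ≡ 12, so v_2 = 12^{−1} = 12 (mod 13).
  i = 3 (α = 7): (7−8)(7−9)(7−2)(7−10) = (−1)·(−2)·5·(−3) = −30 ≡ 9, so v_3 = 9^{−1} = 3 (mod 13).
  i = 4 (α = 2): (2−8)(2−9)(2−7)(2−10) = (−6)·(−7)·(−5)·(−8) = 1680 ≡ 3, so v_4 = 3^{−1} = 9 (mod 13).
  i = 5 (α = 10): (10−8)(10−9)(10−7)(10−2) = 2·1·3·8 = 48 ≡ 9, so v_5 = 9^{−1} = 3 (mod 13).
  v = [12, 12, 3, 9, 3].
Step 2: syndromes of r = [11, 6, 3, 9, 1] (all sums mod 13).
  S_0 = Σ v_i r_i = 12·11 + 12·6 + 3·3 + 9·9 + 3·1 = 297 ≡ 11.
  S_1 = Σ v_i α_i r_i = 12·8·11 + 12·9·6 + 3·7·3 + 9·2·9 + 3·10·1 = 1959 ≡ 9.
  α_i^2 mod 13 = [12, 3, 10, 4, 9].
  S_2 = Σ v_i α_i^2 r_i = 12·12·11 + 12·3·6 + 3·10·3 + 9·4·9 + 3·9·1 = 2241 ≡ 5.
  S = (11, 9, 5) ≠ 0, so r is not a codeword (an error is present).
Step 3: locate the error. For a single error e at position i, S_ℓ = v_i·e·α_i^ℓ, so α_err = S_1/S_0.
  S_0^{−1} = 11^{−1} = 6 (mod 13), so α_err = 9·6 = 54 ≡ 2 = α_4. Error position i = 4.
  Consistency check: S_2/S_1 = 5·3 = 15 ≡ 2 = α_err ✓ (single-error assumption holds).
Step 4: error magnitude e = S_0/v_4 = S_0·∏_{j≠4}(α_4 − α_j) = 11·3 = 33 ≡ 7 (mod 13).
Step 5: correct position 4: c_4 = r_4 − e = 9 − 7 ≡ 2 (mod 13). Hence c = [11, 6, 3, 2, 1].
  Check: interpolating c through the α_i gives m(x) = 12 + 8·x (degree < 2) with m(α_i) = c_i for every i, so c is indeed a codeword.


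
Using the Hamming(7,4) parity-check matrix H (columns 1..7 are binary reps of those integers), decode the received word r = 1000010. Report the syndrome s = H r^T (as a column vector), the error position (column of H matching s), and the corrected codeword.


s = (1, 1, 1)^T, error position = 7, corrected codeword c = 1000011

Compute s = H r^T mod 2 one row at a time:
  s_1 = 0 + 0 + 1 + 0 = 1 ≡ 1 (mod 2).
  s_2 = 0 + 0 + 1 + 0 = 1 ≡ 1 (mod 2).
  s_3 = 1 + 0 + 0 + 0 = 1 ≡ 1 (mod 2).
s = (1, 1, 1)^T — this equals column 7 of H (binary 111), so error is at position 7.
Correct: flip bit 7 of r = 1000010 to get c = 1000011.


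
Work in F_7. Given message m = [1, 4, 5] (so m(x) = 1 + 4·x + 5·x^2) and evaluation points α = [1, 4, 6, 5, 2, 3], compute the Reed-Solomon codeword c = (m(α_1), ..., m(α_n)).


c = [3, 6, 2, 6, 1, 2]

Message polynomial: m(x) = 1 + 4·x + 5·x^2 (mod 7).
For each evaluation point α_i, compute m(α_i) mod 7:
  α_1 = 1: Horner steps 5 → 2 → 3, so m(1) = 3.
  α_2 = 4: Horner steps 5 → 3 → 6, so m(4) = 6.
  α_3 = 6: Horner steps 5 → 6 → 2, so m(6) = 2.
  α_4 = 5: Horner steps 5 → 1 → 6, so m(5) = 6.
  α_5 = 2: Horner steps 5 → 0 → 1, so m(2) = 1.
  α_6 = 3: Horner steps 5 → 5 → 2, so m(3) = 2.
Codeword c = [3, 6, 2, 6, 1, 2] ∈ F_7^6.


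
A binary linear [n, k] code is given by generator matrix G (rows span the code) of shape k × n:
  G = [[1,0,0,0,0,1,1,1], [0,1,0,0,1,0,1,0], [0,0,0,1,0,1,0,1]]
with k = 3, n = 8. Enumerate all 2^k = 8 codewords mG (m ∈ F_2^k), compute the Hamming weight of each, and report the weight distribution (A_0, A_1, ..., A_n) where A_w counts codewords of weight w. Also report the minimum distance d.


Weight distribution: A_0 = 1, A_3 = 3, A_4 = 2, A_5 = 1, A_6 = 1. Minimum distance d = 3.

Enumerate all 2^3 = 8 messages m ∈ F_2^3.
For each, compute codeword c = mG in F_2^8, then tally its weight.
  m = 000 → c = 00000000, weight = 0.
  m = 100 → c = 10000111, weight = 4.
  m = 010 → c = 01001010, weight = 3.
  m = 110 → c = 11001101, weight = 5.
  m = 001 → c = 00010101, weight = 3.
  m = 101 → c = 10010010, weight = 3.
  m = 011 → c = 01011111, weight = 6.
  m = 111 → c = 11011000, weight = 4.
Tally weights:
  weight 0: 1 codewords.
  weight 3: 3 codewords.
  weight 4: 2 codewords.
  weight 5: 1 codewords.
  weight 6: 1 codewords.
Minimum distance d = smallest w > 0 with A_w > 0 = 3.
Sanity: Σ A_w = 8 = 2^3 = 8 ✓.


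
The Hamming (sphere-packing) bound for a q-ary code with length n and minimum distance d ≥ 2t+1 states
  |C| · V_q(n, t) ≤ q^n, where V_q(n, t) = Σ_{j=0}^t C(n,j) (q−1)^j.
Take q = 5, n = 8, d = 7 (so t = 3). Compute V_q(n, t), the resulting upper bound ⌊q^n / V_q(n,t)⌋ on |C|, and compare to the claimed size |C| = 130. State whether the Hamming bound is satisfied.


V_q(n, t) = 4065, q^n = 390625, Hamming bound = 96, |C| = 130 > bound (violated).

Step 1: Compute V_q(n, t) = Σ_{j=0}^3 C(n, j) (q−1)^j.
  j = 0: C(8,0)·(4)^0 = 1·1 = 1.
  j = 1: C(8,1)·(4)^1 = 8·4 = 32.
  j = 2: C(8,2)·(4)^2 = 28·16 = 448.
  j = 3: C(8,3)·(4)^3 = 56·64 = 3584.
  V_q(n, t) = 1 + 32 + 448 + 3584 = 4065.
Step 2: q^n = 5^8 = 390625.
Step 3: Hamming bound ⌊q^n / V_q(n,t)⌋ = ⌊390625/4065⌋ = 96.
Step 4: Compare |C| = 130 to 96: violated.
The claimed |C| lies above the Hamming bound, so no 5-ary code of length 8 with d ≥ 7 can have 130 codewords.


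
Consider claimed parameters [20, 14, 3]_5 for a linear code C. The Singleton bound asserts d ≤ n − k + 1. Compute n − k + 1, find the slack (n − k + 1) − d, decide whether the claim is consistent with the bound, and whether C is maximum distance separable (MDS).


Singleton RHS = n − k + 1 = 7, slack = 4, bound satisfied, not MDS.

Singleton bound: d ≤ n − k + 1.
Here n = 20, k = 14, so n − k + 1 = 7.
Given d = 3, check d ≤ 7: YES.
Slack = (n − k + 1) − d = 4.
The code is NOT MDS (slack = 4 > 0).
Description: the claimed parameters are [20, 14, 3]_5; such a code would be non-MDS.


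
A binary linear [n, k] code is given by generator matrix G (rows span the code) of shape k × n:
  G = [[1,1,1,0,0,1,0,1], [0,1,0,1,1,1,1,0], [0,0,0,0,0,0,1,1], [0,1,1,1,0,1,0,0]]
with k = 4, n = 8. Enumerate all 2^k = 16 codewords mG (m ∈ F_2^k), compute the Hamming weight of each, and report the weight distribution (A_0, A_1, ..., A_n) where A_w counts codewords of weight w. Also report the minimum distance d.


Weight distribution: A_0 = 1, A_2 = 1, A_3 = 4, A_4 = 3, A_5 = 4, A_6 = 3. Minimum distance d = 2.

Enumerate all 2^4 = 16 messages m ∈ F_2^4.
For each, compute codeword c = mG in F_2^8, then tally its weight.
  m = 0000 → c = 00000000, weight = 0.
  m = 1000 → c = 11100101, weight = 5.
  m = 0100 → c = 01011110, weight = 5.
  m = 1100 → c = 10111011, weight = 6.
  m = 0010 → c = 00000011, weight = 2.
  m = 1010 → c = 11100110, weight = 5.
  m = 0110 → c = 01011101, weight = 5.
  m = 1110 → c = 10111000, weight = 4.
  m = 0001 → c = 01110100, weight = 4.
  m = 1001 → c = 10010001, weight = 3.
  m = 0101 → c = 00101010, weight = 3.
  m = 1101 → c = 11001111, weight = 6.
  m = 0011 → c = 01110111, weight = 6.
  m = 1011 → c = 10010010, weight = 3.
  m = 0111 → c = 00101001, weight = 3.
  m = 1111 → c = 11001100, weight = 4.
Tally weights:
  weight 0: 1 codewords.
  weight 2: 1 codewords.
  weight 3: 4 codewords.
  weight 4: 3 codewords.
  weight 5: 4 codewords.
  weight 6: 3 codewords.
Minimum distance d = smallest w > 0 with A_w > 0 = 2.
Sanity: Σ A_w = 16 = 2^4 = 16 ✓.


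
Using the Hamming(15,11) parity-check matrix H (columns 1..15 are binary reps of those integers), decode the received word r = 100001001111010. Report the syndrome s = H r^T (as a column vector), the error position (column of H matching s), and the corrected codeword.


s = (1, 1, 0, 1)^T, error position = 13, corrected codeword c = 100001001111110

Compute s = H r^T mod 2 one row at a time:
  s_1 = 0 + 1 + 1 + 1 + 1 + 0 + 1 + 0 = 5 ≡ 1 (mod 2).
  s_2 = 0 + 0 + 1 + 0 + 1 + 0 + 1 + 0 = 3 ≡ 1 (mod 2).
  s_3 = 0 + 0 + 1 + 0 + 1 + 1 + 1 + 0 = 4 ≡ 0 (mod 2).
  s_4 = 1 + 0 + 0 + 0 + 1 + 1 + 0 + 0 = 3 ≡ 1 (mod 2).
s = (1, 1, 0, 1)^T — this equals column 13 of H (binary 1101), so error is at position 13.
Correct: flip bit 13 of r = 100001001111010 to get c = 100001001111110.


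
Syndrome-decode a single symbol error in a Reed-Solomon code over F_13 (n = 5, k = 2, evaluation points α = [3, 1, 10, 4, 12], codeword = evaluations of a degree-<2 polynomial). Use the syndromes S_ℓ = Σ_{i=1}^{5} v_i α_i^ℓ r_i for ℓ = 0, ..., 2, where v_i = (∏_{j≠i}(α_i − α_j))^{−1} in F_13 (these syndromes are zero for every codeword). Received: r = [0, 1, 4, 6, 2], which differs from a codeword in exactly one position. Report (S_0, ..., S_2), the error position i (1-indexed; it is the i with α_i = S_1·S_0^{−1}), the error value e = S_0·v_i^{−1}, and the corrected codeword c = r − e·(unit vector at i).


S = (6, 8, 2), error at position 3, error magnitude e = 1, c = [0, 1, 3, 6, 2].

Step 1: column multipliers v_i = (∏_{j≠i}(α_i − α_j))^{−1} mod 13.
  i = 1 (α = 3): (3−1)(3−10)(3−4)(3−12) = 2·(−7)·(−1)·(−9) = −126 ≡ 4, so v_1 = 4^{−1} = 10 (mod 13).
  i = 2 (α = 1): (1−3)(1−10)(1−4)(1−12) = (−2)·(−9)·(−3)·(−11) = 594 ≡ 9, so v_2 = 9^{−1} = 3 (mod 13).
  i = 3 (α = 10): (10−3)(10−1)(10−4)(10−12) = 7·9·6·(−2) = −756 ≡ 11, so v_3 = 11^{−1} = 6 (mod 13).
  i = 4 (α = 4): (4−3)(4−1)(4−10)(4−12) = 1·3·(−6)·(−8) = 144 ≡ 1, so v_4 = 1^{−1} = 1 (mod 13).
  i = 5 (α = 12): (12−3)(12−1)(12−10)(12−4) = 9·11·2·8 = 1584 ≡ 11, so v_5 = 11^{−1} = 6 (mod 13).
  v = [10, 3, 6, 1, 6].
Step 2: syndromes of r = [0, 1, 4, 6, 2] (all sums mod 13).
  S_0 = Σ v_i r_i = 10·0 + 3·1 + 6·4 + 1·6 + 6·2 = 45 ≡ 6.
  S_1 = Σ v_i α_i r_i = 10·3·0 + 3·1·1 + 6·10·4 + 1·4·6 + 6·12·2 = 411 ≡ 8.
  α_i^2 mod 13 = [9, 1, 9, 3, 1].
  S_2 = Σ v_i α_i^2 r_i = 10·9·0 + 3·1·1 + 6·9·4 + 1·3·6 + 6·1·2 = 249 ≡ 2.
  S = (6, 8, 2) ≠ 0, so r is not a codeword (an error is present).
Step 3: locate the error. For a single error e at position i, S_ℓ = v_i·e·α_i^ℓ, so α_err = S_1/S_0.
  S_0^{−1} = 6^{−1} = 11 (mod 13), so α_err = 8·11 = 88 ≡ 10 = α_3. Error position i = 3.
  Consistency check: S_2/S_1 = 2·5 = 10 ≡ 10 = α_err ✓ (single-error assumption holds).
Step 4: error magnitude e = S_0/v_3 = S_0·∏_{j≠3}(α_3 − α_j) = 6·11 = 66 ≡ 1 (mod 13).
Step 5: correct position 3: c_3 = r_3 − e = 4 − 1 ≡ 3 (mod 13). Hence c = [0, 1, 3, 6, 2].
  Check: interpolating c through the α_i gives m(x) = 8 + 6·x (degree < 2) with m(α_i) = c_i for every i, so c is indeed a codeword.


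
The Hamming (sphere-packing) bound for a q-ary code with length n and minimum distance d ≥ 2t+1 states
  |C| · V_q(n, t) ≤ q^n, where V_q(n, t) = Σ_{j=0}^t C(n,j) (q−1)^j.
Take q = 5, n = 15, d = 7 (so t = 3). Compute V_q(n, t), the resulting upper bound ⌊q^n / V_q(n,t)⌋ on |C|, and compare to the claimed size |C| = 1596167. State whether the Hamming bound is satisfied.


V_q(n, t) = 30861, q^n = 30517578125, Hamming bound = 988871, |C| = 1596167 > bound (violated).

Step 1: Compute V_q(n, t) = Σ_{j=0}^3 C(n, j) (q−1)^j.
  j = 0: C(15,0)·(4)^0 = 1·1 = 1.
  j = 1: C(15,1)·(4)^1 = 15·4 = 60.
  j = 2: C(15,2)·(4)^2 = 105·16 = 1680.
  j = 3: C(15,3)·(4)^3 = 455·64 = 29120.
  V_q(n, t) = 1 + 60 + 1680 + 29120 = 30861.
Step 2: q^n = 5^15 = 30517578125.
Step 3: Hamming bound ⌊q^n / V_q(n,t)⌋ = ⌊30517578125/30861⌋ = 988871.
Step 4: Compare |C| = 1596167 to 988871: violated.
The claimed |C| lies above the Hamming bound, so no 5-ary code of length 15 with d ≥ 7 can have 1596167 codewords.


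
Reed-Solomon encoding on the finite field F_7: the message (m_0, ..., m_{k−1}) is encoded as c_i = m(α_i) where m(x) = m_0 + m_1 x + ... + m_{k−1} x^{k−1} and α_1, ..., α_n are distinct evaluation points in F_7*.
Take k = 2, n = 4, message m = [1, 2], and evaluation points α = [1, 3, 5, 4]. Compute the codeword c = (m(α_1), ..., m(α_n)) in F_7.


c = [3, 0, 4, 2]

Message polynomial: m(x) = 1 + 2·x (mod 7).
For each evaluation point α_i, compute m(α_i) mod 7:
  α_1 = 1: Horner steps 2 → 3, so m(1) = 3.
  α_2 = 3: Horner steps 2 → 0, so m(3) = 0.
  α_3 = 5: Horner steps 2 → 4, so m(5) = 4.
  α_4 = 4: Horner steps 2 → 2, so m(4) = 2.
Codeword c = [3, 0, 4, 2] ∈ F_7^4.


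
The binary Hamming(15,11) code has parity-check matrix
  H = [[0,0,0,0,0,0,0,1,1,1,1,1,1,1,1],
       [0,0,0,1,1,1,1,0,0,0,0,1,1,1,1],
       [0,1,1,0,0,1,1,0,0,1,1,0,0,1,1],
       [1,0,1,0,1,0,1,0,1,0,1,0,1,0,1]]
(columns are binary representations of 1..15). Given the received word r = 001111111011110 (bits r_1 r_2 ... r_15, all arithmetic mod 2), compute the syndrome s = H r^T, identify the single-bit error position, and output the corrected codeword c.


s = (0, 1, 1, 0)^T, error position = 6, corrected codeword c = 001110111011110

Compute s = H r^T mod 2 one row at a time:
  s_1 = 1 + 1 + 0 + 1 + 1 + 1 + 1 + 0 = 6 ≡ 0 (mod 2).
  s_2 = 1 + 1 + 1 + 1 + 1 + 1 + 1 + 0 = 7 ≡ 1 (mod 2).
  s_3 = 0 + 1 + 1 + 1 + 0 + 1 + 1 + 0 = 5 ≡ 1 (mod 2).
  s_4 = 0 + 1 + 1 + 1 + 1 + 1 + 1 + 0 = 6 ≡ 0 (mod 2).
s = (0, 1, 1, 0)^T — this equals column 6 of H (binary 0110), so error is at position 6.
Correct: flip bit 6 of r = 001111111011110 to get c = 001110111011110.


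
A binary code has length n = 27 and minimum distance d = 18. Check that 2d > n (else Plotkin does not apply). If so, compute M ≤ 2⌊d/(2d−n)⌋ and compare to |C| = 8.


Plotkin bound M ≤ 4; given |C| = 8 > bound (violated).

Check applicability: 2d = 36, n = 27.
2d − n = 9 > 0, so Plotkin applies.
Compute d/(2d−n) = 18/9 ≈ 2.0000.
⌊d/(2d−n)⌋ = 2.
Plotkin bound: M ≤ 2·2 = 4.
Given |C| = 8, check: VIOLATED.
This |C| is above the Plotkin bound, so no binary code with n = 27, d = 18 and 8 codewords exists.


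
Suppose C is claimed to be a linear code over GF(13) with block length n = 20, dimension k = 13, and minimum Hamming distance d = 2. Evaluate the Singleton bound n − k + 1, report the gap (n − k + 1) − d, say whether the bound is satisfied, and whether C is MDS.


Singleton RHS = n − k + 1 = 8, slack = 6, bound satisfied, not MDS.

Singleton bound: d ≤ n − k + 1.
Here n = 20, k = 13, so n − k + 1 = 8.
Given d = 2, check d ≤ 8: YES.
Slack = (n − k + 1) − d = 6.
The code is NOT MDS (slack = 6 > 0).
Description: the claimed parameters are [20, 13, 2]_13; such a code would be non-MDS.


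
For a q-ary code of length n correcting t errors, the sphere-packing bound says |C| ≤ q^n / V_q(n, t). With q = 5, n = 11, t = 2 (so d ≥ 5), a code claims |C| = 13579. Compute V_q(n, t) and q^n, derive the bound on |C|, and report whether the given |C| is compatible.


V_q(n, t) = 925, q^n = 48828125, Hamming bound = 52787, |C| = 13579 ≤ bound (satisfied).

Step 1: Compute V_q(n, t) = Σ_{j=0}^2 C(n, j) (q−1)^j.
  j = 0: C(11,0)·(4)^0 = 1·1 = 1.
  j = 1: C(11,1)·(4)^1 = 11·4 = 44.
  j = 2: C(11,2)·(4)^2 = 55·16 = 880.
  V_q(n, t) = 1 + 44 + 880 = 925.
Step 2: q^n = 5^11 = 48828125.
Step 3: Hamming bound ⌊q^n / V_q(n,t)⌋ = ⌊48828125/925⌋ = 52787.
Step 4: Compare |C| = 13579 to 52787: satisfied.
The claimed |C| lies below the Hamming bound.


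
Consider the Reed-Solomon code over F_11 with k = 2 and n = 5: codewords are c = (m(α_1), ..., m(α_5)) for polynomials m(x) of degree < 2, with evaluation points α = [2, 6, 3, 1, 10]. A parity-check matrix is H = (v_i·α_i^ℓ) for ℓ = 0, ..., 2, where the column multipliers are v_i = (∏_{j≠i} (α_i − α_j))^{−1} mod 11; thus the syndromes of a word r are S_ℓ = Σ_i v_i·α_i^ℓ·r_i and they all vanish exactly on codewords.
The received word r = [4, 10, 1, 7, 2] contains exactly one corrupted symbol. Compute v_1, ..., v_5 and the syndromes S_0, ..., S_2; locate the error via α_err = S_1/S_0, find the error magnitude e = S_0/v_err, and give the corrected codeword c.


S = (9, 10, 5), error at position 2, error magnitude e = 7, c = [4, 3, 1, 7, 2].

Step 1: column multipliers v_i = (∏_{j≠i}(α_i − α_j))^{−1} mod 11.
  i = 1 (α = 2): (2−6)(2−3)(2−1)(2−10) = (−4)·(−1)·1·(−8) = −32 ≡ 1, so v_1 = 1^{−1} = 1 (mod 11).
  i = 2 (α = 6): (6−2)(6−3)(6−1)(6−10) = 4·3·5·(−4) = −240 ≡ 2, so v_2 = 2^{−1} = 6 (mod 11).
  i = 3 (α = 3): (3−2)(3−6)(3−1)(3−10) = 1·(−3)·2·(−7) = 42 ≡ 9, so v_3 = 9^{−1} = 5 (mod 11).
  i = 4 (α = 1): (1−2)(1−6)(1−3)(1−10) = (−1)·(−5)·(−2)·(−9) = 90 ≡ 2, so v_4 = 2^{−1} = 6 (mod 11).
  i = 5 (α = 10): (10−2)(10−6)(10−3)(10−1) = 8·4·7·9 = 2016 ≡ 3, so v_5 = 3^{−1} = 4 (mod 11).
  v = [1, 6, 5, 6, 4].
Step 2: syndromes of r = [4, 10, 1, 7, 2] (all sums mod 11).
  S_0 = Σ v_i r_i = 1·4 + 6·10 + 5·1 + 6·7 + 4·2 = 119 ≡ 9.
  S_1 = Σ v_i α_i r_i = 1·2·4 + 6·6·10 + 5·3·1 + 6·1·7 + 4·10·2 = 505 ≡ 10.
  α_i^2 mod 11 = [4, 3, 9, 1, 1].
  S_2 = Σ v_i α_i^2 r_i = 1·4·4 + 6·3·10 + 5·9·1 + 6·1·7 + 4·1·2 = 291 ≡ 5.
  S = (9, 10, 5) ≠ 0, so r is not a codeword (an error is present).
Step 3: locate the error. For a single error e at position i, S_ℓ = v_i·e·α_i^ℓ, so α_err = S_1/S_0.
  S_0^{−1} = 9^{−1} = 5 (mod 11), so α_err = 10·5 = 50 ≡ 6 = α_2. Error position i = 2.
  Consistency check: S_2/S_1 = 5·10 = 50 ≡ 6 = α_err ✓ (single-error assumption holds).
Step 4: error magnitude e = S_0/v_2 = S_0·∏_{j≠2}(α_2 − α_j) = 9·2 = 18 ≡ 7 (mod 11).
Step 5: correct position 2: c_2 = r_2 − e = 10 − 7 ≡ 3 (mod 11). Hence c = [4, 3, 1, 7, 2].
  Check: interpolating c through the α_i gives m(x) = 10 + 8·x (degree < 2) with m(α_i) = c_i for every i, so c is indeed a codeword.


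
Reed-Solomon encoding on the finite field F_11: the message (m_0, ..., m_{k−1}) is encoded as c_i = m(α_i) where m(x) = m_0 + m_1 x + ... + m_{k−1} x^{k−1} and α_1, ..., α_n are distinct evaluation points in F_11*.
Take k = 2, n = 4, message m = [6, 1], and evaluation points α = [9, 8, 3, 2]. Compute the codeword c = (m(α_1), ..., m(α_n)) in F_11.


c = [4, 3, 9, 8]

Message polynomial: m(x) = 6 + 1·x (mod 11).
For each evaluation point α_i, compute m(α_i) mod 11:
  α_1 = 9: Horner steps 1 → 4, so m(9) = 4.
  α_2 = 8: Horner steps 1 → 3, so m(8) = 3.
  α_3 = 3: Horner steps 1 → 9, so m(3) = 9.
  α_4 = 2: Horner steps 1 → 8, so m(2) = 8.
Codeword c = [4, 3, 9, 8] ∈ F_11^4.


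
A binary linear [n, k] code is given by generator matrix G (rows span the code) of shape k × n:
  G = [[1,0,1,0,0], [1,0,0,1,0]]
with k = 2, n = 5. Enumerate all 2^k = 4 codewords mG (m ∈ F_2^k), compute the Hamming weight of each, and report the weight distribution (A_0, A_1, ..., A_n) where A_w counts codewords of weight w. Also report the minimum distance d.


Weight distribution: A_0 = 1, A_2 = 3. Minimum distance d = 2.

Enumerate all 2^2 = 4 messages m ∈ F_2^2.
For each, compute codeword c = mG in F_2^5, then tally its weight.
  m = 00 → c = 00000, weight = 0.
  m = 10 → c = 10100, weight = 2.
  m = 01 → c = 10010, weight = 2.
  m = 11 → c = 00110, weight = 2.
Tally weights:
  weight 0: 1 codewords.
  weight 2: 3 codewords.
Minimum distance d = smallest w > 0 with A_w > 0 = 2.
Sanity: Σ A_w = 4 = 2^2 = 4 ✓.


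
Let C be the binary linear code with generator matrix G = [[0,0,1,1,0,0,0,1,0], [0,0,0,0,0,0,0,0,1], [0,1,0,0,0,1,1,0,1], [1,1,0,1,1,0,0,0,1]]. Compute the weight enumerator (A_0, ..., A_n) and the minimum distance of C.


Weight distribution: A_0 = 1, A_1 = 1, A_3 = 2, A_4 = 3, A_5 = 3, A_6 = 4, A_7 = 2. Minimum distance d = 1.

Enumerate all 2^4 = 16 messages m ∈ F_2^4.
For each, compute codeword c = mG in F_2^9, then tally its weight.
  m = 0000 → c = 000000000, weight = 0.
  m = 1000 → c = 001100010, weight = 3.
  m = 0100 → c = 000000001, weight = 1.
  m = 1100 → c = 001100011, weight = 4.
  m = 0010 → c = 010001101, weight = 4.
  m = 1010 → c = 011101111, weight = 7.
  m = 0110 → c = 010001100, weight = 3.
  m = 1110 → c = 011101110, weight = 6.
  m = 0001 → c = 110110001, weight = 5.
  m = 1001 → c = 111010011, weight = 6.
  m = 0101 → c = 110110000, weight = 4.
  m = 1101 → c = 111010010, weight = 5.
  m = 0011 → c = 100111100, weight = 5.
  m = 1011 → c = 101011110, weight = 6.
  m = 0111 → c = 100111101, weight = 6.
  m = 1111 → c = 101011111, weight = 7.
Tally weights:
  weight 0: 1 codewords.
  weight 1: 1 codewords.
  weight 3: 2 codewords.
  weight 4: 3 codewords.
  weight 5: 3 codewords.
  weight 6: 4 codewords.
  weight 7: 2 codewords.
Minimum distance d = smallest w > 0 with A_w > 0 = 1.
Sanity: Σ A_w = 16 = 2^4 = 16 ✓.


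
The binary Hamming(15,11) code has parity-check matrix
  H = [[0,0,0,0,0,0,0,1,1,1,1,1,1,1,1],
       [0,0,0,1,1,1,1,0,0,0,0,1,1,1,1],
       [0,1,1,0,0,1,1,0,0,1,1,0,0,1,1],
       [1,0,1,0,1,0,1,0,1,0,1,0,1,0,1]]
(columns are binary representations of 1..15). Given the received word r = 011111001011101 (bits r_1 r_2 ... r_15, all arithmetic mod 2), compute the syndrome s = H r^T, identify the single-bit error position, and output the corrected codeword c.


s = (1, 0, 1, 0)^T, error position = 10, corrected codeword c = 011111001111101

Compute s = H r^T mod 2 one row at a time:
  s_1 = 0 + 1 + 0 + 1 + 1 + 1 + 0 + 1 = 5 ≡ 1 (mod 2).
  s_2 = 1 + 1 + 1 + 0 + 1 + 1 + 0 + 1 = 6 ≡ 0 (mod 2).
  s_3 = 1 + 1 + 1 + 0 + 0 + 1 + 0 + 1 = 5 ≡ 1 (mod 2).
  s_4 = 0 + 1 + 1 + 0 + 1 + 1 + 1 + 1 = 6 ≡ 0 (mod 2).
s = (1, 0, 1, 0)^T — this equals column 10 of H (binary 1010), so error is at position 10.
Correct: flip bit 10 of r = 011111001011101 to get c = 011111001111101.


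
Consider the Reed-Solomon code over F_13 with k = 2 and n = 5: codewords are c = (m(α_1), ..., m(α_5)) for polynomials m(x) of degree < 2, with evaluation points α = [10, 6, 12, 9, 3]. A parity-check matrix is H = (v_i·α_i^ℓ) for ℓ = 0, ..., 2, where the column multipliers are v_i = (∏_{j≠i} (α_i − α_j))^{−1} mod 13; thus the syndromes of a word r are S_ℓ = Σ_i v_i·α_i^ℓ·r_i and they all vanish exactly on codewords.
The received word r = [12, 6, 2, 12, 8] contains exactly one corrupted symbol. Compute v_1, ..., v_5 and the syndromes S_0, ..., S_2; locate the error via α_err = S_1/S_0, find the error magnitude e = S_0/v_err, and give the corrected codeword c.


S = (4, 10, 12), error at position 4, error magnitude e = 8, c = [12, 6, 2, 4, 8].

Step 1: column multipliers v_i = (∏_{j≠i}(α_i − α_j))^{−1} mod 13.
  i = 1 (α = 10): (10−6)(10−12)(10−9)(10−3) = 4·(−2)·1·7 = −56 ≡ 9, so v_1 = 9^{−1} = 3 (mod 13).
  i = 2 (α = 6): (6−10)(6−12)(6−9)(6−3) = (−4)·(−6)·(−3)·3 = −216 ≡ 5, so v_2 = 5^{−1} = 8 (mod 13).
  i = 3 (α = 12): (12−10)(12−6)(12−9)(12−3) = 2·6·3·9 = 324 ≡ 12, so v_3 = 12^{−1} = 12 (mod 13).
  i = 4 (α = 9): (9−10)(9−6)(9−12)(9−3) = (−1)·3·(−3)·6 = 54 ≡ 2, so v_4 = 2^{−1} = 7 (mod 13).
  i = 5 (α = 3): (3−10)(3−6)(3−12)(3−9) = (−7)·(−3)·(−9)·(−6) = 1134 ≡ 3, so v_5 = 3^{−1} = 9 (mod 13).
  v = [3, 8, 12, 7, 9].
Step 2: syndromes of r = [12, 6, 2, 12, 8] (all sums mod 13).
  S_0 = Σ v_i r_i = 3·12 + 8·6 + 12·2 + 7·12 + 9·8 = 264 ≡ 4.
  S_1 = Σ v_i α_i r_i = 3·10·12 + 8·6·6 + 12·12·2 + 7·9·12 + 9·3·8 = 1908 ≡ 10.
  α_i^2 mod 13 = [9, 10, 1, 3, 9].
  S_2 = Σ v_i α_i^2 r_i = 3·9·12 + 8·10·6 + 12·1·2 + 7·3·12 + 9·9·8 = 1728 ≡ 12.
  S = (4, 10, 12) ≠ 0, so r is not a codeword (an error is present).
Step 3: locate the error. For a single error e at position i, S_ℓ = v_i·e·α_i^ℓ, so α_err = S_1/S_0.
  S_0^{−1} = 4^{−1} = 10 (mod 13), so α_err = 10·10 = 100 ≡ 9 = α_4. Error position i = 4.
  Consistency check: S_2/S_1 = 12·4 = 48 ≡ 9 = α_err ✓ (single-error assumption holds).
Step 4: error magnitude e = S_0/v_4 = S_0·∏_{j≠4}(α_4 − α_j) = 4·2 = 8 ≡ 8 (mod 13).
Step 5: correct position 4: c_4 = r_4 − e = 12 − 8 ≡ 4 (mod 13). Hence c = [12, 6, 2, 4, 8].
  Check: interpolating c through the α_i gives m(x) = 10 + 8·x (degree < 2) with m(α_i) = c_i for every i, so c is indeed a codeword.


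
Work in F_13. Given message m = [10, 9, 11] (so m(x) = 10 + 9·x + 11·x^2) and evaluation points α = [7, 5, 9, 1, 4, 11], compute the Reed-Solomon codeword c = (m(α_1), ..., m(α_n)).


c = [1, 5, 7, 4, 1, 10]

Message polynomial: m(x) = 10 + 9·x + 11·x^2 (mod 13).
For each evaluation point α_i, compute m(α_i) mod 13:
  α_1 = 7: Horner steps 11 → 8 → 1, so m(7) = 1.
  α_2 = 5: Horner steps 11 → 12 → 5, so m(5) = 5.
  α_3 = 9: Horner steps 11 → 4 → 7, so m(9) = 7.
  α_4 = 1: Horner steps 11 → 7 → 4, so m(1) = 4.
  α_5 = 4: Horner steps 11 → 1 → 1, so m(4) = 1.
  α_6 = 11: Horner steps 11 → 0 → 10, so m(11) = 10.
Codeword c = [1, 5, 7, 4, 1, 10] ∈ F_13^6.


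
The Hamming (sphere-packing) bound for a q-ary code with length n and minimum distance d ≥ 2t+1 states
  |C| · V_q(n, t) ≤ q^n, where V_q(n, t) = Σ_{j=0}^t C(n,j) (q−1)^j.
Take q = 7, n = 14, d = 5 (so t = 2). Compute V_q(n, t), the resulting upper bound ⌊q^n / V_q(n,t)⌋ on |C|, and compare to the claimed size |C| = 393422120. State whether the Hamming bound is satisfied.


V_q(n, t) = 3361, q^n = 678223072849, Hamming bound = 201792047, |C| = 393422120 > bound (violated).

Step 1: Compute V_q(n, t) = Σ_{j=0}^2 C(n, j) (q−1)^j.
  j = 0: C(14,0)·(6)^0 = 1·1 = 1.
  j = 1: C(14,1)·(6)^1 = 14·6 = 84.
  j = 2: C(14,2)·(6)^2 = 91·36 = 3276.
  V_q(n, t) = 1 + 84 + 3276 = 3361.
Step 2: q^n = 7^14 = 678223072849.
Step 3: Hamming bound ⌊q^n / V_q(n,t)⌋ = ⌊678223072849/3361⌋ = 201792047.
Step 4: Compare |C| = 393422120 to 201792047: violated.
The claimed |C| lies above the Hamming bound, so no 7-ary code of length 14 with d ≥ 5 can have 393422120 codewords.


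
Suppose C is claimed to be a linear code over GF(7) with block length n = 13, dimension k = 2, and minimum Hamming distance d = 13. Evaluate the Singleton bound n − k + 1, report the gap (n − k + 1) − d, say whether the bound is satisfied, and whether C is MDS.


Singleton RHS = n − k + 1 = 12, slack = -1, bound violated (no such code; not MDS).

Singleton bound: d ≤ n − k + 1.
Here n = 13, k = 2, so n − k + 1 = 12.
Given d = 13, check d ≤ 12: NO.
Slack = (n − k + 1) − d = -1.
The slack is negative: d = 13 exceeds n − k + 1 = 12 by 1, so the Singleton bound is violated and no linear [13, 2, 13]_7 code can exist. In particular it is not MDS (MDS requires d = n − k + 1 exactly).
Description: the claimed parameters are [13, 2, 13]_7; such a code would be impossible (violates the Singleton bound).


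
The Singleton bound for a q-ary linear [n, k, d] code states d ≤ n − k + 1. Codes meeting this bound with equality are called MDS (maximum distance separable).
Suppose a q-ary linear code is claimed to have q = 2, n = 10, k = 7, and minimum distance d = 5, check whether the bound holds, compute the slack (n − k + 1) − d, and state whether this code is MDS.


Singleton RHS = n − k + 1 = 4, slack = -1, bound violated (no such code; not MDS).

Singleton bound: d ≤ n − k + 1.
Here n = 10, k = 7, so n − k + 1 = 4.
Given d = 5, check d ≤ 4: NO.
Slack = (n − k + 1) − d = -1.
The slack is negative: d = 5 exceeds n − k + 1 = 4 by 1, so the Singleton bound is violated and no linear [10, 7, 5]_2 code can exist. In particular it is not MDS (MDS requires d = n − k + 1 exactly).
Description: the claimed parameters are [10, 7, 5]_2; such a code would be impossible (violates the Singleton bound).


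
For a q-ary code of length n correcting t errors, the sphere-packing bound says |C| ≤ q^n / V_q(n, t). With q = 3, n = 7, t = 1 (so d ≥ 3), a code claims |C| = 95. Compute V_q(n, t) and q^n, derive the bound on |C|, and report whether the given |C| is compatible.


V_q(n, t) = 15, q^n = 2187, Hamming bound = 145, |C| = 95 ≤ bound (satisfied).

Step 1: Compute V_q(n, t) = Σ_{j=0}^1 C(n, j) (q−1)^j.
  j = 0: C(7,0)·(2)^0 = 1·1 = 1.
  j = 1: C(7,1)·(2)^1 = 7·2 = 14.
  V_q(n, t) = 1 + 14 = 15.
Step 2: q^n = 3^7 = 2187.
Step 3: Hamming bound ⌊q^n / V_q(n,t)⌋ = ⌊2187/15⌋ = 145.
Step 4: Compare |C| = 95 to 145: satisfied.
The claimed |C| lies below the Hamming bound.


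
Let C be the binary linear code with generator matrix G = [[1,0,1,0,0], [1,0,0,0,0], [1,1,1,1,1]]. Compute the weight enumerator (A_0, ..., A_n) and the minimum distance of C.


Weight distribution: A_0 = 1, A_1 = 2, A_2 = 1, A_3 = 1, A_4 = 2, A_5 = 1. Minimum distance d = 1.

Enumerate all 2^3 = 8 messages m ∈ F_2^3.
For each, compute codeword c = mG in F_2^5, then tally its weight.
  m = 000 → c = 00000, weight = 0.
  m = 100 → c = 10100, weight = 2.
  m = 010 → c = 10000, weight = 1.
  m = 110 → c = 00100, weight = 1.
  m = 001 → c = 11111, weight = 5.
  m = 101 → c = 01011, weight = 3.
  m = 011 → c = 01111, weight = 4.
  m = 111 → c = 11011, weight = 4.
Tally weights:
  weight 0: 1 codewords.
  weight 1: 2 codewords.
  weight 2: 1 codewords.
  weight 3: 1 codewords.
  weight 4: 2 codewords.
  weight 5: 1 codewords.
Minimum distance d = smallest w > 0 with A_w > 0 = 1.
Sanity: Σ A_w = 8 = 2^3 = 8 ✓.


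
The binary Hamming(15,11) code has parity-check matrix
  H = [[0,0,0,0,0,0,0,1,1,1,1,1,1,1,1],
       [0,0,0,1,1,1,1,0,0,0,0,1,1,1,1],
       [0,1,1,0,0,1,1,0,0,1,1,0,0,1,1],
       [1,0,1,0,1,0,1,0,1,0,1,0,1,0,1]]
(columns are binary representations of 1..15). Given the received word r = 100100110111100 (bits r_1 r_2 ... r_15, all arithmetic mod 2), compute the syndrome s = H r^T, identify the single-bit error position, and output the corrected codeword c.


s = (1, 0, 1, 0)^T, error position = 10, corrected codeword c = 100100110011100

Compute s = H r^T mod 2 one row at a time:
  s_1 = 1 + 0 + 1 + 1 + 1 + 1 + 0 + 0 = 5 ≡ 1 (mod 2).
  s_2 = 1 + 0 + 0 + 1 + 1 + 1 + 0 + 0 = 4 ≡ 0 (mod 2).
  s_3 = 0 + 0 + 0 + 1 + 1 + 1 + 0 + 0 = 3 ≡ 1 (mod 2).
  s_4 = 1 + 0 + 0 + 1 + 0 + 1 + 1 + 0 = 4 ≡ 0 (mod 2).
s = (1, 0, 1, 0)^T — this equals column 10 of H (binary 1010), so error is at position 10.
Correct: flip bit 10 of r = 100100110111100 to get c = 100100110011100.


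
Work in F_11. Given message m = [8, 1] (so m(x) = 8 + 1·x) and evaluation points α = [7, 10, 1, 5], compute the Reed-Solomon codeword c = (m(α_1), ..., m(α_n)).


c = [4, 7, 9, 2]

Message polynomial: m(x) = 8 + 1·x (mod 11).
For each evaluation point α_i, compute m(α_i) mod 11:
  α_1 = 7: Horner steps 1 → 4, so m(7) = 4.
  α_2 = 10: Horner steps 1 → 7, so m(10) = 7.
  α_3 = 1: Horner steps 1 → 9, so m(1) = 9.
  α_4 = 5: Horner steps 1 → 2, so m(5) = 2.
Codeword c = [4, 7, 9, 2] ∈ F_11^4.


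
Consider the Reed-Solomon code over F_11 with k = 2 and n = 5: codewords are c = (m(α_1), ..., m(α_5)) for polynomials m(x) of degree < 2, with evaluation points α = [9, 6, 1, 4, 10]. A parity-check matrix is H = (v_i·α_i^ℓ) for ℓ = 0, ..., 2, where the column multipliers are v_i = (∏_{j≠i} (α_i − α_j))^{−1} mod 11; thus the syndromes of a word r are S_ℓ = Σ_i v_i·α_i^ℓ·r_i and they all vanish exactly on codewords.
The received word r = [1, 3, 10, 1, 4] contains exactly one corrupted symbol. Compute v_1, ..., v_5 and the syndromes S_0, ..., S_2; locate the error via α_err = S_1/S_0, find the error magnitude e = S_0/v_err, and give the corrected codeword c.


S = (10, 7, 6), error at position 4, error magnitude e = 4, c = [1, 3, 10, 8, 4].

Step 1: column multipliers v_i = (∏_{j≠i}(α_i − α_j))^{−1} mod 11.
  i = 1 (α = 9): (9−6)(9−1)(9−4)(9−10) = 3·8·5·(−1) = −120 ≡ 1, so v_1 = 1^{−1} = 1 (mod 11).
  i = 2 (α = 6): (6−9)(6−1)(6−4)(6−10) = (−3)·5·2·(−4) = 120 ≡ 10, so v_2 = 10^{−1} = 10 (mod 11).
  i = 3 (α = 1): (1−9)(1−6)(1−4)(1−10) = (−8)·(−5)·(−3)·(−9) = 1080 ≡ 2, so v_3 = 2^{−1} = 6 (mod 11).
  i = 4 (α = 4): (4−9)(4−6)(4−1)(4−10) = (−5)·(−2)·3·(−6) = −180 ≡ 7, so v_4 = 7^{−1} = 8 (mod 11).
  i = 5 (α = 10): (10−9)(10−6)(10−1)(10−4) = 1·4·9·6 = 216 ≡ 7, so v_5 = 7^{−1} = 8 (mod 11).
  v = [1, 10, 6, 8, 8].
Step 2: syndromes of r = [1, 3, 10, 1, 4] (all sums mod 11).
  S_0 = Σ v_i r_i = 1·1 + 10·3 + 6·10 + 8·1 + 8·4 = 131 ≡ 10.
  S_1 = Σ v_i α_i r_i = 1·9·1 + 10·6·3 + 6·1·10 + 8·4·1 + 8·10·4 = 601 ≡ 7.
  α_i^2 mod 11 = [4, 3, 1, 5, 1].
  S_2 = Σ v_i α_i^2 r_i = 1·4·1 + 10·3·3 + 6·1·10 + 8·5·1 + 8·1·4 = 226 ≡ 6.
  S = (10, 7, 6) ≠ 0, so r is not a codeword (an error is present).
Step 3: locate the error. For a single error e at position i, S_ℓ = v_i·e·α_i^ℓ, so α_err = S_1/S_0.
  S_0^{−1} = 10^{−1} = 10 (mod 11), so α_err = 7·10 = 70 ≡ 4 = α_4. Error position i = 4.
  Consistency check: S_2/S_1 = 6·8 = 48 ≡ 4 = α_err ✓ (single-error assumption holds).
Step 4: error magnitude e = S_0/v_4 = S_0·∏_{j≠4}(α_4 − α_j) = 10·7 = 70 ≡ 4 (mod 11).
Step 5: correct position 4: c_4 = r_4 − e = 1 − 4 ≡ 8 (mod 11). Hence c = [1, 3, 10, 8, 4].
  Check: interpolating c through the α_i gives m(x) = 7 + 3·x (degree < 2) with m(α_i) = c_i for every i, so c is indeed a codeword.


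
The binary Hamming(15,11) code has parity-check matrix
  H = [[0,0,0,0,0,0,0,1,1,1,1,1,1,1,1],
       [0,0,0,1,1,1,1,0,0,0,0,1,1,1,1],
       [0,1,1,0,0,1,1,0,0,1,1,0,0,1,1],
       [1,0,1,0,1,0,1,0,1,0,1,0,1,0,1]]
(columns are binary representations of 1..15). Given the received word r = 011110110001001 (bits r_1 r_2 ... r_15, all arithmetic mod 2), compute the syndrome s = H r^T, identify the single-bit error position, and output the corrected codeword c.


s = (1, 1, 0, 0)^T, error position = 12, corrected codeword c = 011110110000001

Compute s = H r^T mod 2 one row at a time:
  s_1 = 1 + 0 + 0 + 0 + 1 + 0 + 0 + 1 = 3 ≡ 1 (mod 2).
  s_2 = 1 + 1 + 0 + 1 + 1 + 0 + 0 + 1 = 5 ≡ 1 (mod 2).
  s_3 = 1 + 1 + 0 + 1 + 0 + 0 + 0 + 1 = 4 ≡ 0 (mod 2).
  s_4 = 0 + 1 + 1 + 1 + 0 + 0 + 0 + 1 = 4 ≡ 0 (mod 2).
s = (1, 1, 0, 0)^T — this equals column 12 of H (binary 1100), so error is at position 12.
Correct: flip bit 12 of r = 011110110001001 to get c = 011110110000001.


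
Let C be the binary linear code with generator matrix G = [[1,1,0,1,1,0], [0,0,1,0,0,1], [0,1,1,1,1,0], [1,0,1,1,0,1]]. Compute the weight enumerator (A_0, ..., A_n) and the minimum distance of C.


Weight distribution: A_0 = 1, A_2 = 7, A_4 = 7, A_6 = 1. Minimum distance d = 2.

Enumerate all 2^4 = 16 messages m ∈ F_2^4.
For each, compute codeword c = mG in F_2^6, then tally its weight.
  m = 0000 → c = 000000, weight = 0.
  m = 1000 → c = 110110, weight = 4.
  m = 0100 → c = 001001, weight = 2.
  m = 1100 → c = 111111, weight = 6.
  m = 0010 → c = 011110, weight = 4.
  m = 1010 → c = 101000, weight = 2.
  m = 0110 → c = 010111, weight = 4.
  m = 1110 → c = 100001, weight = 2.
  m = 0001 → c = 101101, weight = 4.
  m = 1001 → c = 011011, weight = 4.
  m = 0101 → c = 100100, weight = 2.
  m = 1101 → c = 010010, weight = 2.
  m = 0011 → c = 110011, weight = 4.
  m = 1011 → c = 000101, weight = 2.
  m = 0111 → c = 111010, weight = 4.
  m = 1111 → c = 001100, weight = 2.
Tally weights:
  weight 0: 1 codewords.
  weight 2: 7 codewords.
  weight 4: 7 codewords.
  weight 6: 1 codewords.
Minimum distance d = smallest w > 0 with A_w > 0 = 2.
Sanity: Σ A_w = 16 = 2^4 = 16 ✓.


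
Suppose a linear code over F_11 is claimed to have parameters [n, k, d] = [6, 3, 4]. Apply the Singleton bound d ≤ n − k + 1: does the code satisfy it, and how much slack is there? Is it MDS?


Singleton RHS = n − k + 1 = 4, slack = 0, bound satisfied, MDS.

Singleton bound: d ≤ n − k + 1.
Here n = 6, k = 3, so n − k + 1 = 4.
Given d = 4, check d ≤ 4: YES.
Slack = (n − k + 1) − d = 0.
The code is MDS (slack = 0).
Description: the claimed parameters are [6, 3, 4]_11; such a code would be MDS (meets Singleton bound).


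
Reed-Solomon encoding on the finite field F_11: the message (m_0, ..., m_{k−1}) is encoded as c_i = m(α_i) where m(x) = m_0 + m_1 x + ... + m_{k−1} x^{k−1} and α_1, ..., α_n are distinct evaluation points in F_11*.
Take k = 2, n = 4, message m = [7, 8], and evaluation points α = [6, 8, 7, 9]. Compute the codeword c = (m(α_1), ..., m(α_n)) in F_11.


c = [0, 5, 8, 2]

Message polynomial: m(x) = 7 + 8·x (mod 11).
For each evaluation point α_i, compute m(α_i) mod 11:
  α_1 = 6: Horner steps 8 → 0, so m(6) = 0.
  α_2 = 8: Horner steps 8 → 5, so m(8) = 5.
  α_3 = 7: Horner steps 8 → 8, so m(7) = 8.
  α_4 = 9: Horner steps 8 → 2, so m(9) = 2.
Codeword c = [0, 5, 8, 2] ∈ F_11^4.


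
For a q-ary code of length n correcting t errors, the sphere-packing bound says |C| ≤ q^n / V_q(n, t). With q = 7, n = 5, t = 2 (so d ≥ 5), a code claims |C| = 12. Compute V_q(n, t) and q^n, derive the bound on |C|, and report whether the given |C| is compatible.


V_q(n, t) = 391, q^n = 16807, Hamming bound = 42, |C| = 12 ≤ bound (satisfied).

Step 1: Compute V_q(n, t) = Σ_{j=0}^2 C(n, j) (q−1)^j.
  j = 0: C(5,0)·(6)^0 = 1·1 = 1.
  j = 1: C(5,1)·(6)^1 = 5·6 = 30.
  j = 2: C(5,2)·(6)^2 = 10·36 = 360.
  V_q(n, t) = 1 + 30 + 360 = 391.
Step 2: q^n = 7^5 = 16807.
Step 3: Hamming bound ⌊q^n / V_q(n,t)⌋ = ⌊16807/391⌋ = 42.
Step 4: Compare |C| = 12 to 42: satisfied.
The claimed |C| lies below the Hamming bound.


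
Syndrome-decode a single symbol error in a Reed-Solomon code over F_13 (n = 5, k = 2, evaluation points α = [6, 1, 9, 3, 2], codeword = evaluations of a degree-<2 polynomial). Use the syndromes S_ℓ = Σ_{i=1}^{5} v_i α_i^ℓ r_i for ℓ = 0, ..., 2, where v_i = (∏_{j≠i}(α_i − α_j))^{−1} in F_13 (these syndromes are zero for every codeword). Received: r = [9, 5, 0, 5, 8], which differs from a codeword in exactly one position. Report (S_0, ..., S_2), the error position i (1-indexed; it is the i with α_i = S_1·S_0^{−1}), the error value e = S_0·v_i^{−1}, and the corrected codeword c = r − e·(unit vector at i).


S = (10, 10, 10), error at position 2, error magnitude e = 7, c = [9, 11, 0, 5, 8].

Step 1: column multipliers v_i = (∏_{j≠i}(α_i − α_j))^{−1} mod 13.
  i = 1 (α = 6): (6−1)(6−9)(6−3)(6−2) = 5·(−3)·3·4 = −180 ≡ 2, so v_1 = 2^{−1} = 7 (mod 13).
  i = 2 (α = 1): (1−6)(1−9)(1−3)(1−2) = (−5)·(−8)·(−2)·(−1) = 80 ≡ 2, so v_2 = 2^{−1} = 7 (mod 13).
  i = 3 (α = 9): (9−6)(9−1)(9−3)(9−2) = 3·8·6·7 = 1008 ≡ 7, so v_3 = 7^{−1} = 2 (mod 13).
  i = 4 (α = 3): (3−6)(3−1)(3−9)(3−2) = (−3)·2·(−6)·1 = 36 ≡ 10, so v_4 = 10^{−1} = 4 (mod 13).
  i = 5 (α = 2): (2−6)(2−1)(2−9)(2−3) = (−4)·1·(−7)·(−1) = −28 ≡ 11, so v_5 = 11^{−1} = 6 (mod 13).
  v = [7, 7, 2, 4, 6].
Step 2: syndromes of r = [9, 5, 0, 5, 8] (all sums mod 13).
  S_0 = Σ v_i r_i = 7·9 + 7·5 + 2·0 + 4·5 + 6·8 = 166 ≡ 10.
  S_1 = Σ v_i α_i r_i = 7·6·9 + 7·1·5 + 2·9·0 + 4·3·5 + 6·2·8 = 569 ≡ 10.
  α_i^2 mod 13 = [10, 1, 3, 9, 4].
  S_2 = Σ v_i α_i^2 r_i = 7·10·9 + 7·1·5 + 2·3·0 + 4·9·5 + 6·4·8 = 1037 ≡ 10.
  S = (10, 10, 10) ≠ 0, so r is not a codeword (an error is present).
Step 3: locate the error. For a single error e at position i, S_ℓ = v_i·e·α_i^ℓ, so α_err = S_1/S_0.
  S_0^{−1} = 10^{−1} = 4 (mod 13), so α_err = 10·4 = 40 ≡ 1 = α_2. Error position i = 2.
  Consistency check: S_2/S_1 = 10·4 = 40 ≡ 1 = α_err ✓ (single-error assumption holds).
Step 4: error magnitude e = S_0/v_2 = S_0·∏_{j≠2}(α_2 − α_j) = 10·2 = 20 ≡ 7 (mod 13).
Step 5: correct position 2: c_2 = r_2 − e = 5 − 7 ≡ 11 (mod 13). Hence c = [9, 11, 0, 5, 8].
  Check: interpolating c through the α_i gives m(x) = 1 + 10·x (degree < 2) with m(α_i) = c_i for every i, so c is indeed a codeword.
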